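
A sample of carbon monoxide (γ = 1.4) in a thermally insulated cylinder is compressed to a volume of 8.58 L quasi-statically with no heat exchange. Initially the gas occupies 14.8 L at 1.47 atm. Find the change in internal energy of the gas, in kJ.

ΔU ≈ 1.34 kJ

P₂ = P₁(V₁/V₂)^γ = 1.47×(14.8/8.58)^(1.4) = 3.154 atm.
For a reversible adiabat, W_by_gas = (P₁V₁ − P₂V₂)/(γ−1).
W_by = (148900×0.0148 − 319500×0.00858) / (0.4) = -1343 J.
Q = 0 ⇒ ΔU = −W_by = 1343 J.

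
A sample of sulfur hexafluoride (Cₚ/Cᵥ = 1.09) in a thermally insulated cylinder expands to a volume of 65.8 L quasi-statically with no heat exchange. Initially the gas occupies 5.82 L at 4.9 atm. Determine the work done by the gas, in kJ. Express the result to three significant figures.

W ≈ 6.30 kJ

P₂ = P₁(V₁/V₂)^γ = 4.9×(5.82/65.8)^(1.09) = 0.3484 atm.
For a reversible adiabat, W_by_gas = (P₁V₁ − P₂V₂)/(γ−1).
W_by = (496500×0.00582 − 35300×0.0658) / (0.09) = 6296 J.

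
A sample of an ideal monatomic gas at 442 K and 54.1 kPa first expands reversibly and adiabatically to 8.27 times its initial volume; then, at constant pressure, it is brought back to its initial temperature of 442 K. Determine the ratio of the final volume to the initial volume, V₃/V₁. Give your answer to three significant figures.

V₃/V₁ ≈ 33.8

For a monatomic ideal gas γ = 5/3.
Adiabatic step: V₂/V₁ = 8.27; T₂ = T₁·(1/8.27)^(2/3) = 108.1 K.
Isobaric step: V₃/V₂ = T₃/T₂ = 442/108.1.
V₃/V₁ = (V₂/V₁)(V₃/V₂) = 8.27 × (442/108.1) = 33.82.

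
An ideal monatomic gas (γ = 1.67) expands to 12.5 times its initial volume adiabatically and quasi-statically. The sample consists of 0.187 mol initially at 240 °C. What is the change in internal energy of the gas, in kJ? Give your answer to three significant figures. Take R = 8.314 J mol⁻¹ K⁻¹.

Adiabatic: T₁V₁^(γ−1) = T₂V₂^(γ−1) ⇒ T₂ = T₁ (V₁/V₂)^(γ−1).
T₁ = 240 °C = 513.1 K.
T₂ = 513.1 × (1/12.5)^(0.67) = 94.47 K.
Q = 0, so ΔU = W_on_gas = nCᵥΔT with Cᵥ = R/(γ−1) = 12.41 J/(mol·K).
ΔU = 0.187 × 12.41 × (94.47 − 513.1) = -971.5 J.

ΔU ≈ -0.972 kJ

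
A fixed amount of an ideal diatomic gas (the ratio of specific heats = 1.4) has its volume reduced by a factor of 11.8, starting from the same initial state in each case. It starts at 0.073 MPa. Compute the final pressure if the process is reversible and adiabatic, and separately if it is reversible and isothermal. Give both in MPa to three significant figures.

Isothermal: P₂ = P₁(V₁/V₂) = 0.073×11.8 = 0.8614 MPa.
Adiabatic: P₂ = P₁(V₁/V₂)^γ = 0.073×11.8^(1.4) = 2.312 MPa.

adiabatic: 2.31 MPa; isothermal: 0.861 MPa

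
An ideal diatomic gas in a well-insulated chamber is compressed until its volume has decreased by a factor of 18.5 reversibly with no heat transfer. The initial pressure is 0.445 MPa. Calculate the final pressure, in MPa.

Since PV^γ is constant along a reversible adiabat, P₂ = P₁ (V₁/V₂)^γ.
For a diatomic ideal gas γ = 7/5.
P₂ = 0.445 × 18.5^(7/5) = 26.45 MPa.

P₂ ≈ 26.4 MPa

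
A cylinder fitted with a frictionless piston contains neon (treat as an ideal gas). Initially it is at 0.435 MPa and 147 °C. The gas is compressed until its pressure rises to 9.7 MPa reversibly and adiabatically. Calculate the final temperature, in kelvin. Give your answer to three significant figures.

T₂ ≈ 1450 K

Along an adiabat T P^((1−γ)/γ) is constant, so T₂ = T₁ (P₂/P₁)^((γ−1)/γ).
For a monatomic ideal gas γ = 5/3, so (γ−1)/γ = 2/5.
T₁ = 147 °C = 420.1 K.
T₂ = 420.1 × (9.7/0.435)^(2/5) = 1455 K.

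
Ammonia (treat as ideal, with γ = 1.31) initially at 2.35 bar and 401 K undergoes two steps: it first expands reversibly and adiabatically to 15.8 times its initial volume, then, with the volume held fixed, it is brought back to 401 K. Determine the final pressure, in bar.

Adiabatic step (PV^γ = const): P₂ = 2.35×(1/15.8)^(1.31) = 0.06322 bar; T₂ = 401×(1/15.8)^(0.31) = 170.4 K.
Isochoric: P₃ = P₂(T₃/T₂) = 0.06322 × (401/170.4) = 0.1487 bar.

P₃ ≈ 0.149 bar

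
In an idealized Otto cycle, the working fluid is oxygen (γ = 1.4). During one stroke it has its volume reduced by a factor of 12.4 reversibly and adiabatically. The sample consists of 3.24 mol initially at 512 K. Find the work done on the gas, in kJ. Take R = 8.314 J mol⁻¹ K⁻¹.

W ≈ 59.9 kJ

Adiabatic: T₁V₁^(γ−1) = T₂V₂^(γ−1) ⇒ T₂ = T₁ (V₁/V₂)^(γ−1).
T₂ = 512 × 12.4^(0.4) = 1402 K.
Q = 0, so ΔU = W_on_gas = nCᵥΔT with Cᵥ = R/(γ−1) = 20.79 J/(mol·K).
ΔU = 3.24 × 20.79 × (1402 − 512) = 59910 J.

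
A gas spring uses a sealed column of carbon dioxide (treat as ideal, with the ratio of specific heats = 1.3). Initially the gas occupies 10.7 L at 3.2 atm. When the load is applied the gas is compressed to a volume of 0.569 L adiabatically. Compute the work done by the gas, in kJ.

W ≈ -16.3 kJ

P₂ = P₁(V₁/V₂)^γ = 3.2×(10.7/0.569)^(1.3) = 145.1 atm.
For a reversible adiabat, W_by_gas = (P₁V₁ − P₂V₂)/(γ−1).
W_by = (324200×0.0107 − 1.47×10^7×0.000569) / (0.3) = -16320 J.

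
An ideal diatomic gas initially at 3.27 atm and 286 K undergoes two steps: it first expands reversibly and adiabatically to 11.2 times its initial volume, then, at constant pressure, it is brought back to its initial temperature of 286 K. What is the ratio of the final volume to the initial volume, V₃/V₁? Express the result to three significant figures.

V₃/V₁ ≈ 29.4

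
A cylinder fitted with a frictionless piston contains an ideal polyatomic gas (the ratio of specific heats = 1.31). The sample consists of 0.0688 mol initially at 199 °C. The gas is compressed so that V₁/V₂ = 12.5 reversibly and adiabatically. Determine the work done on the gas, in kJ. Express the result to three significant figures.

Adiabatic: T₁V₁^(γ−1) = T₂V₂^(γ−1) ⇒ T₂ = T₁ (V₁/V₂)^(γ−1).
T₁ = 199 °C = 472.1 K.
T₂ = 472.1 × 12.5^(0.31) = 1033 K.
Q = 0, so ΔU = W_on_gas = nCᵥΔT with Cᵥ = R/(γ−1) = 26.82 J/(mol·K).
ΔU = 0.0688 × 26.82 × (1033 − 472.1) = 1035 J.

W ≈ 1.03 kJ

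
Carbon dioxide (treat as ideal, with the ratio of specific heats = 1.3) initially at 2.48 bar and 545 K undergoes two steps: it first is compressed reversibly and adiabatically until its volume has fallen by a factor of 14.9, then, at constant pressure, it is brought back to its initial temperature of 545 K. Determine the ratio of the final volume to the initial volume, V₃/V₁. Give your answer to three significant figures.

V₃/V₁ ≈ 0.0298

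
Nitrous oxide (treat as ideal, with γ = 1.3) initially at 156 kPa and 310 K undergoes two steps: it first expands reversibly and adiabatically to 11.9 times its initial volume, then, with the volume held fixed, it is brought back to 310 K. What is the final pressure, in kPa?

P₃ ≈ 13.1 kPa

Adiabatic step (PV^γ = const): P₂ = 156×(1/11.9)^(1.3) = 6.236 kPa; T₂ = 310×(1/11.9)^(0.3) = 147.5 K.
Isochoric: P₃ = P₂(T₃/T₂) = 6.236 × (310/147.5) = 13.11 kPa.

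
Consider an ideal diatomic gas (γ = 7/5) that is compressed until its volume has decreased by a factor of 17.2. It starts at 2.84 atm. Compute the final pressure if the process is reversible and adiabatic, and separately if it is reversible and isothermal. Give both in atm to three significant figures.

adiabatic: 152 atm; isothermal: 48.8 atm

Isothermal: P₂ = P₁(V₁/V₂) = 2.84×17.2 = 48.85 atm.
Adiabatic: P₂ = P₁(V₁/V₂)^γ = 2.84×17.2^(7/5) = 152.4 atm.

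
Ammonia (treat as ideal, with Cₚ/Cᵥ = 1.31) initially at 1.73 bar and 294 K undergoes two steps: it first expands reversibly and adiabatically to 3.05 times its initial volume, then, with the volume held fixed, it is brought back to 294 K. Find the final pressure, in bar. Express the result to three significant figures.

Adiabatic step (PV^γ = const): P₂ = 1.73×(1/3.05)^(1.31) = 0.4014 bar; T₂ = 294×(1/3.05)^(0.31) = 208.1 K.
Isochoric: P₃ = P₂(T₃/T₂) = 0.4014 × (294/208.1) = 0.5672 bar.

P₃ ≈ 0.567 bar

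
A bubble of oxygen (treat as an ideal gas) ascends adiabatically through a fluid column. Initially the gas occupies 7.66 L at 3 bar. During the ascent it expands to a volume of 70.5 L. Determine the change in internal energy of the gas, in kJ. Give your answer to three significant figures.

ΔU ≈ -3.38 kJ

γ = 7/5 for a diatomic ideal gas.
P₂ = P₁(V₁/V₂)^γ = 3×(7.66/70.5)^(7/5) = 0.1341 bar.
For a reversible adiabat, W_by_gas = (P₁V₁ − P₂V₂)/(γ−1).
W_by = (300000×0.00766 − 13410×0.0705) / (2/5) = 3381 J.
Q = 0 ⇒ ΔU = −W_by = -3381 J.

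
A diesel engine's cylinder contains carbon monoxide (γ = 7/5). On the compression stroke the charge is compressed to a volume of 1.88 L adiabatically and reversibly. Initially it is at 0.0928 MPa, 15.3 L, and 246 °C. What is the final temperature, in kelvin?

Adiabatic: T₁V₁^(γ−1) = T₂V₂^(γ−1) ⇒ T₂ = T₁ (V₁/V₂)^(γ−1).
T₁ = 246 °C = 519.1 K.
T₂ = 519.1 × (15.3/1.88)^(2/5) = 1201 K.

T₂ ≈ 1200 K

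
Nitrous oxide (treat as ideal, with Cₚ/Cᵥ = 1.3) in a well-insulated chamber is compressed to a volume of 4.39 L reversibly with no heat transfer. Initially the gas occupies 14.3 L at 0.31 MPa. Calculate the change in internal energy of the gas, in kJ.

ΔU ≈ 6.28 kJ

P₂ = P₁(V₁/V₂)^γ = 0.31×(14.3/4.39)^(1.3) = 1.439 MPa.
For a reversible adiabat, W_by_gas = (P₁V₁ − P₂V₂)/(γ−1).
W_by = (310000×0.0143 − 1.439×10^6×0.00439) / (0.3) = -6282 J.
Q = 0 ⇒ ΔU = −W_by = 6282 J.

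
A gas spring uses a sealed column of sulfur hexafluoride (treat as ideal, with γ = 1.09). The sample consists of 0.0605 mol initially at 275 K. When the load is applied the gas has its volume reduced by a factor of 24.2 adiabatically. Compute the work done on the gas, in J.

W ≈ 510 J

For a reversible adiabat TV^(γ−1) is constant, so T₂ = T₁ (V₁/V₂)^(γ−1).
T₂ = 275 × 24.2^(0.09) = 366.3 K.
Q = 0, so ΔU = W_on_gas = nCᵥΔT with Cᵥ = R/(γ−1) = 92.38 J/(mol·K).
ΔU = 0.0605 × 92.38 × (366.3 − 275) = 510.4 J.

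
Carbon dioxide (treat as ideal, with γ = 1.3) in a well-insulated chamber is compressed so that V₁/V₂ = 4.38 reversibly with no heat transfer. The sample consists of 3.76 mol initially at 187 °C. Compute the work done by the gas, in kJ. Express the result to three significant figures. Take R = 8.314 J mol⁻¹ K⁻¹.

Adiabatic: T₁V₁^(γ−1) = T₂V₂^(γ−1) ⇒ T₂ = T₁ (V₁/V₂)^(γ−1).
T₁ = 187 °C = 460.1 K.
T₂ = 460.1 × 4.38^(0.3) = 716.7 K.
Q = 0, so ΔU = W_on_gas = nCᵥΔT with Cᵥ = R/(γ−1) = 27.71 J/(mol·K).
ΔU = 3.76 × 27.71 × (716.7 − 460.1) = 26730 J.
Work done by the gas = −ΔU = -26730 J.

W ≈ -26.7 kJ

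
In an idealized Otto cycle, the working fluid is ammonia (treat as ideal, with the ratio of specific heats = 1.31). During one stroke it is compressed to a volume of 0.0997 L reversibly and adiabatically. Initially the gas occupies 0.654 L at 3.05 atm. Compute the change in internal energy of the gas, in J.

ΔU ≈ 516 J

P₂ = P₁(V₁/V₂)^γ = 3.05×(0.654/0.0997)^(1.31) = 35.84 atm.
For a reversible adiabat, W_by_gas = (P₁V₁ − P₂V₂)/(γ−1).
W_by = (309000×0.000654 − 3.632×10^6×9.97×10^-5) / (0.31) = -516.1 J.
Q = 0 ⇒ ΔU = −W_by = 516.1 J.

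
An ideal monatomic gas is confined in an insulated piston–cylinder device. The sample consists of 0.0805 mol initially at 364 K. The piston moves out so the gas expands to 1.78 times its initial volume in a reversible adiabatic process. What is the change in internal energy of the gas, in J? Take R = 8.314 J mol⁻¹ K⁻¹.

ΔU ≈ -117 J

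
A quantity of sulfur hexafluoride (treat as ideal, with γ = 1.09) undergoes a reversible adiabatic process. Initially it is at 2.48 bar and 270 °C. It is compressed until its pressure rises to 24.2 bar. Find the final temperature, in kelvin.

T₂ ≈ 656 K

Adiabatic: T₂/T₁ = (P₂/P₁)^((γ−1)/γ).
T₁ = 270 °C = 543.1 K.
T₂ = 543.1 × (24.2/2.48)^(0.0826) = 655.6 K.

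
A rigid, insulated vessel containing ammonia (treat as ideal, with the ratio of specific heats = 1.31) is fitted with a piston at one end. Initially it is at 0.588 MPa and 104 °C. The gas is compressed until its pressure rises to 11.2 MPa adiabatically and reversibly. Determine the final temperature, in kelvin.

Adiabatic: T₂/T₁ = (P₂/P₁)^((γ−1)/γ).
T₁ = 104 °C = 377.1 K.
T₂ = 377.1 × (11.2/0.588)^(0.237) = 757.5 K.

T₂ ≈ 757 K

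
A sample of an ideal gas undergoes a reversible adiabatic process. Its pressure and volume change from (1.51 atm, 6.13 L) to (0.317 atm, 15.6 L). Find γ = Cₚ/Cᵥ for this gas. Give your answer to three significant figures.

γ ≈ 1.67

PV^γ = const ⇒ γ = ln(P₂/P₁) / ln(V₁/V₂).
γ = ln(0.317/1.51) / ln(6.13/15.6) = 1.671.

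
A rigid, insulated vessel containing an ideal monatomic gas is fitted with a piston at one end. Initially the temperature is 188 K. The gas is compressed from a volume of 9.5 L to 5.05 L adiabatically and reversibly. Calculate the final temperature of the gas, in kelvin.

T₂ ≈ 286 K

For a reversible adiabat TV^(γ−1) is constant, so T₂ = T₁ (V₁/V₂)^(γ−1).
For a monatomic ideal gas γ = 5/3, so γ−1 = 2/3.
T₂ = 188 × (9.5/5.05)^(2/3) = 286.5 K.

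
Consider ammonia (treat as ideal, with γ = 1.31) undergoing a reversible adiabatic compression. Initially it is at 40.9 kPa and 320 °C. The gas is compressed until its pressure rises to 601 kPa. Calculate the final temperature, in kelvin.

T₂ ≈ 1120 K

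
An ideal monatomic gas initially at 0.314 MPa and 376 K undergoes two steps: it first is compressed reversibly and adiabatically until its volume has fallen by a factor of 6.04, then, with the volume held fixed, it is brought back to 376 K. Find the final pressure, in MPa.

For a monatomic ideal gas γ = 5/3.
Adiabatic step (PV^γ = const): P₂ = 0.314×6.04^(5/3) = 6.29 MPa; T₂ = 376×6.04^(2/3) = 1247 K.
Isochoric: P₃ = P₂(T₃/T₂) = 6.29 × (376/1247) = 1.897 MPa.

P₃ ≈ 1.90 MPa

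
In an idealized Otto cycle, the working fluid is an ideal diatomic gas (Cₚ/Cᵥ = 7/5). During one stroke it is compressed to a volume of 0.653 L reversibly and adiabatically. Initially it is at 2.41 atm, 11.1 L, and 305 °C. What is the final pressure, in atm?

Adiabatic: P₁V₁^γ = P₂V₂^γ ⇒ P₂ = P₁ (V₁/V₂)^γ.
P₂ = 2.41 × (11.1/0.653)^(7/5) = 127.2 atm.

P₂ ≈ 127 atm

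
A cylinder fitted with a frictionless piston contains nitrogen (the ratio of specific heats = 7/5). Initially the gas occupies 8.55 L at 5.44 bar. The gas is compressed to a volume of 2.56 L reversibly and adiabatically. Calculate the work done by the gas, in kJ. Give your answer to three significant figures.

W ≈ -7.21 kJ

P₂ = P₁(V₁/V₂)^γ = 5.44×(8.55/2.56)^(7/5) = 29.43 bar.
For a reversible adiabat, W_by_gas = (P₁V₁ − P₂V₂)/(γ−1).
W_by = (544000×0.00855 − 2.943×10^6×0.00256) / (2/5) = -7208 J.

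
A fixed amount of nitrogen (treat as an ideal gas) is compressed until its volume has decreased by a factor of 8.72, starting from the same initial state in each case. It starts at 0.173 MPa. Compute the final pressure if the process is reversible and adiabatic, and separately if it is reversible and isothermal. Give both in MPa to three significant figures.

For a diatomic ideal gas γ = 7/5.
Isothermal: P₂ = P₁(V₁/V₂) = 0.173×8.72 = 1.509 MPa.
Adiabatic: P₂ = P₁(V₁/V₂)^γ = 0.173×8.72^(7/5) = 3.587 MPa.

adiabatic: 3.59 MPa; isothermal: 1.51 MPa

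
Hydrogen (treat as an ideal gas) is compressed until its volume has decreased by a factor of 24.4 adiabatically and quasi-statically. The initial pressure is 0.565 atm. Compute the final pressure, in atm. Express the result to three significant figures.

Since PV^γ is constant along a reversible adiabat, P₂ = P₁ (V₁/V₂)^γ.
For a diatomic ideal gas γ = 7/5.
P₂ = 0.565 × 24.4^(7/5) = 49.48 atm.

P₂ ≈ 49.5 atm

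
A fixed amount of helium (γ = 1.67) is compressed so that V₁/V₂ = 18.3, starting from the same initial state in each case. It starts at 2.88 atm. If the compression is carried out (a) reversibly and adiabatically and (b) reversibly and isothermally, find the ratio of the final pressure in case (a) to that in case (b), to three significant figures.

P_adiabatic / P_isothermal ≈ 7.01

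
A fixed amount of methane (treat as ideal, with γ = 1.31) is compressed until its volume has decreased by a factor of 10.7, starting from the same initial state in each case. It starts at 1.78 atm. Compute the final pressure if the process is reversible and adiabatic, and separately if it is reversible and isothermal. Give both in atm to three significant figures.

adiabatic: 39.7 atm; isothermal: 19.0 atm

Isothermal: P₂ = P₁(V₁/V₂) = 1.78×10.7 = 19.05 atm.
Adiabatic: P₂ = P₁(V₁/V₂)^γ = 1.78×10.7^(1.31) = 39.71 atm.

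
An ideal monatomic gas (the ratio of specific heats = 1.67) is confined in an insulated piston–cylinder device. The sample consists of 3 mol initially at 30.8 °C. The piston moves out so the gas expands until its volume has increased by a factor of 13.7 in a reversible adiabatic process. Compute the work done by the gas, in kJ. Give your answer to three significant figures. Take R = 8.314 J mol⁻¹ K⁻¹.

W ≈ 9.36 kJ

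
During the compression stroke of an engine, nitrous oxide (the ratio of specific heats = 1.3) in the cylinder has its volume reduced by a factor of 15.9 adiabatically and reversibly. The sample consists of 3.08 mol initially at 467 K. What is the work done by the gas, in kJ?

For a reversible adiabat TV^(γ−1) is constant, so T₂ = T₁ (V₁/V₂)^(γ−1).
T₂ = 467 × 15.9^(0.3) = 1071 K.
Q = 0, so ΔU = W_on_gas = nCᵥΔT with Cᵥ = R/(γ−1) = 27.71 J/(mol·K).
ΔU = 3.08 × 27.71 × (1071 − 467) = 51540 J.
Work done by the gas = −ΔU = -51540 J.

W ≈ -51.5 kJ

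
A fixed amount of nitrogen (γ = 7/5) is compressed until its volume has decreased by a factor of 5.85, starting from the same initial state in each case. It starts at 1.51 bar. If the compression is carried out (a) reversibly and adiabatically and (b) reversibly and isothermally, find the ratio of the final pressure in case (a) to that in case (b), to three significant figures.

Isothermal: P_b = P₁(V₁/V₂) = 1.51×5.85.
Adiabatic: P_a = P₁(V₁/V₂)^γ = 1.51×5.85^(7/5).
P_a/P_b = (V₁/V₂)^(γ−1) = 5.85^(2/5) = 2.027.

P_adiabatic / P_isothermal ≈ 2.03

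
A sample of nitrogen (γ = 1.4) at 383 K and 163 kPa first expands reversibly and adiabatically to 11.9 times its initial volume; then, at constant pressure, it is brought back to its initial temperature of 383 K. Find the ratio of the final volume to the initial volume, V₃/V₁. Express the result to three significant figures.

V₃/V₁ ≈ 32.0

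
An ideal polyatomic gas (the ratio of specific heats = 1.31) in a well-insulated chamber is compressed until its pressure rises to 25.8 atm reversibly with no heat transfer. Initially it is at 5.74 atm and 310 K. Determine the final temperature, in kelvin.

T₂ ≈ 442 K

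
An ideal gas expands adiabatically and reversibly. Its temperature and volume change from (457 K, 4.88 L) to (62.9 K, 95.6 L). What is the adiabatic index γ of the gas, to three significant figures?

γ ≈ 1.67

TV^(γ−1) = const ⇒ γ − 1 = ln(T₂/T₁) / ln(V₁/V₂).
γ = 1 + ln(62.9/457) / ln(4.88/95.6) = 1.667.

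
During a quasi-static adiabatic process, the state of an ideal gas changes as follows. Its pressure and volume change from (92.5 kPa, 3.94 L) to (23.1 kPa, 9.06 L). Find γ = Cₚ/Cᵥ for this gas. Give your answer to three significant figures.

PV^γ = const ⇒ γ = ln(P₂/P₁) / ln(V₁/V₂).
γ = ln(23.1/92.5) / ln(3.94/9.06) = 1.666.

γ ≈ 1.67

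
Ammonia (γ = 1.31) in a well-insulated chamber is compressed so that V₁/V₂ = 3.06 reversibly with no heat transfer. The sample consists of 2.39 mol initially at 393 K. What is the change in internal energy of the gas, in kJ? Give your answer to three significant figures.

ΔU ≈ 10.4 kJ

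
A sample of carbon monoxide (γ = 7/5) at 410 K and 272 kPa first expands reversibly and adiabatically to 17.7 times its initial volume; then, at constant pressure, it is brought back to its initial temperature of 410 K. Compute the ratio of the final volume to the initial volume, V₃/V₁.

Adiabatic step: V₂/V₁ = 17.7; T₂ = T₁·(1/17.7)^(2/5) = 129.9 K.
Isobaric step: V₃/V₂ = T₃/T₂ = 410/129.9.
V₃/V₁ = (V₂/V₁)(V₃/V₂) = 17.7 × (410/129.9) = 55.87.

V₃/V₁ ≈ 55.9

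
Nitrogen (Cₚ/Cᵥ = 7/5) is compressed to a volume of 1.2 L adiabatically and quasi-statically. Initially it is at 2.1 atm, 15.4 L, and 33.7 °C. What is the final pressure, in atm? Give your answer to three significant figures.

Since PV^γ is constant along a reversible adiabat, P₂ = P₁ (V₁/V₂)^γ.
P₂ = 2.1 × (15.4/1.2)^(7/5) = 74.8 atm.

P₂ ≈ 74.8 atm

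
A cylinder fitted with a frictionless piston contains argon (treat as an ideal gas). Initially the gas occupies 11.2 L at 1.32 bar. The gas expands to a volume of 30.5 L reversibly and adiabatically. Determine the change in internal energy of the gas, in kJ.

ΔU ≈ -1.08 kJ

γ = 5/3 for a monatomic ideal gas.
P₂ = P₁(V₁/V₂)^γ = 1.32×(11.2/30.5)^(5/3) = 0.2486 bar.
For a reversible adiabat, W_by_gas = (P₁V₁ − P₂V₂)/(γ−1).
W_by = (132000×0.0112 − 24860×0.0305) / (2/3) = 1080 J.
Q = 0 ⇒ ΔU = −W_by = -1080 J.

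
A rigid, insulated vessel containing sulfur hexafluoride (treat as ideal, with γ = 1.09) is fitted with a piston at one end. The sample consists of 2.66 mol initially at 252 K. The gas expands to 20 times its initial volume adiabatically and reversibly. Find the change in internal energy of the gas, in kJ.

ΔU ≈ -14.6 kJ

Adiabatic: T₁V₁^(γ−1) = T₂V₂^(γ−1) ⇒ T₂ = T₁ (V₁/V₂)^(γ−1).
T₂ = 252 × (1/20)^(0.09) = 192.4 K.
Q = 0, so ΔU = W_on_gas = nCᵥΔT with Cᵥ = R/(γ−1) = 92.38 J/(mol·K).
ΔU = 2.66 × 92.38 × (192.4 − 252) = -14630 J.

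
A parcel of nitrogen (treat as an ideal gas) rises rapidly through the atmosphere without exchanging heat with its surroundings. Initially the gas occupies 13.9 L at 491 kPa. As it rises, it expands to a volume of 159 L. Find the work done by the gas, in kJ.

W ≈ 10.6 kJ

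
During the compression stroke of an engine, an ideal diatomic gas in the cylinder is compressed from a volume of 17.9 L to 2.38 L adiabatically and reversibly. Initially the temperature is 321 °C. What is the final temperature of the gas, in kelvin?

T₂ ≈ 1330 K

Adiabatic: T₁V₁^(γ−1) = T₂V₂^(γ−1) ⇒ T₂ = T₁ (V₁/V₂)^(γ−1).
For a diatomic ideal gas γ = 7/5, so γ−1 = 2/5.
T₁ = 321 °C = 594.1 K.
T₂ = 594.1 × (17.9/2.38)^(2/5) = 1332 K.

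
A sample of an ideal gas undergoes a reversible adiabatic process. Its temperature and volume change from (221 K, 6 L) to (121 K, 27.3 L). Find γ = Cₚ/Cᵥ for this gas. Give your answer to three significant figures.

TV^(γ−1) = const ⇒ γ − 1 = ln(T₂/T₁) / ln(V₁/V₂).
γ = 1 + ln(121/221) / ln(6/27.3) = 1.398.

γ ≈ 1.40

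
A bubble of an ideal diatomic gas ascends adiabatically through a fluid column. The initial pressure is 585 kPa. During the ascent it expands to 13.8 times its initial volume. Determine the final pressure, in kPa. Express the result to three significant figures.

P₂ ≈ 14.8 kPa

Since PV^γ is constant along a reversible adiabat, P₂ = P₁ (V₁/V₂)^γ.
For a diatomic ideal gas γ = 7/5.
P₂ = 585 × (1/13.8)^(7/5) = 14.84 kPa.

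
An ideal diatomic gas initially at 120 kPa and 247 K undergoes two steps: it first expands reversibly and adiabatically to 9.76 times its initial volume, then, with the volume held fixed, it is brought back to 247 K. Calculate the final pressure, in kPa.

P₃ ≈ 12.3 kPa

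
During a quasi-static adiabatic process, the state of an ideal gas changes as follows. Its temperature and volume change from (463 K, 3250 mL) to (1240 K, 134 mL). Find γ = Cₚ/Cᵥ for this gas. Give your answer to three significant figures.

γ ≈ 1.31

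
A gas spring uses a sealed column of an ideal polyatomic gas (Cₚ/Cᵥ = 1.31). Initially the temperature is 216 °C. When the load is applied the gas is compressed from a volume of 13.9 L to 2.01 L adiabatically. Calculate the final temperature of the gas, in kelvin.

For a reversible adiabat TV^(γ−1) is constant, so T₂ = T₁ (V₁/V₂)^(γ−1).
T₁ = 216 °C = 489.1 K.
T₂ = 489.1 × (13.9/2.01)^(0.31) = 890.8 K.

T₂ ≈ 891 K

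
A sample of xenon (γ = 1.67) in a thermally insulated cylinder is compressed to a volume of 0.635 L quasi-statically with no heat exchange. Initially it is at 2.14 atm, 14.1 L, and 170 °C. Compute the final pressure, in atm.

Since PV^γ is constant along a reversible adiabat, P₂ = P₁ (V₁/V₂)^γ.
P₂ = 2.14 × (14.1/0.635)^(1.67) = 379.3 atm.

P₂ ≈ 379 atm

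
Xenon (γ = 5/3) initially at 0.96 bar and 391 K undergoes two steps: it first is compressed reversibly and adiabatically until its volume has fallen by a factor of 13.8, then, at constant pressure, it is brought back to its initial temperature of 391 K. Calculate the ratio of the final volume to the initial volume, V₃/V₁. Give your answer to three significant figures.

Adiabatic step: V₂/V₁ = 0.07246; T₂ = T₁·13.8^(2/3) = 2250 K.
Isobaric step: V₃/V₂ = T₃/T₂ = 391/2250.
V₃/V₁ = (V₂/V₁)(V₃/V₂) = 0.07246 × (391/2250) = 0.0126.

V₃/V₁ ≈ 0.0126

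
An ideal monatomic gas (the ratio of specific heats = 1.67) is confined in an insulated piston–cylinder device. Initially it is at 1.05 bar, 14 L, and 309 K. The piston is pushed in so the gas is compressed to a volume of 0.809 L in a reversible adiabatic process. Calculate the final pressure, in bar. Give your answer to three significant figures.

P₂ ≈ 123 bar

Since PV^γ is constant along a reversible adiabat, P₂ = P₁ (V₁/V₂)^γ.
P₂ = 1.05 × (14/0.809)^(1.67) = 122.7 bar.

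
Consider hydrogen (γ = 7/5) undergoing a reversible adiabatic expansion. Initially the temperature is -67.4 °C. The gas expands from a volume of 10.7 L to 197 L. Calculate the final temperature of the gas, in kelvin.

Adiabatic: T₁V₁^(γ−1) = T₂V₂^(γ−1) ⇒ T₂ = T₁ (V₁/V₂)^(γ−1).
T₁ = -67.4 °C = 205.7 K.
T₂ = 205.7 × (10.7/197)^(2/5) = 64.17 K.

T₂ ≈ 64.2 K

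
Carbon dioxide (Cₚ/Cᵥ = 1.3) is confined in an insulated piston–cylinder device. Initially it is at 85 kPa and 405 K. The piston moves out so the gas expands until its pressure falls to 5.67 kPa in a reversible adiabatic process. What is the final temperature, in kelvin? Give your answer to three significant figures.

T₂ ≈ 217 K

Adiabatic: T₂/T₁ = (P₂/P₁)^((γ−1)/γ).
T₂ = 405 × (5.67/85)^(0.231) = 216.8 K.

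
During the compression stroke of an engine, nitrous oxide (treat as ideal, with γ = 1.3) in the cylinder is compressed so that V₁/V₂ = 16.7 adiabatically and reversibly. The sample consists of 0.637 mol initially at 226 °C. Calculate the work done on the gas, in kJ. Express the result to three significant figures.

For a reversible adiabat TV^(γ−1) is constant, so T₂ = T₁ (V₁/V₂)^(γ−1).
T₁ = 226 °C = 499.1 K.
T₂ = 499.1 × 16.7^(0.3) = 1162 K.
Q = 0, so ΔU = W_on_gas = nCᵥΔT with Cᵥ = R/(γ−1) = 27.71 J/(mol·K).
ΔU = 0.637 × 27.71 × (1162 − 499.1) = 11690 J.

W ≈ 11.7 kJ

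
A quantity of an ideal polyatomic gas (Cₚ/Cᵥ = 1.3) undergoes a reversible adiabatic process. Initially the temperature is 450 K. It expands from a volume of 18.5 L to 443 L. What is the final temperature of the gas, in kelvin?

Adiabatic: T₁V₁^(γ−1) = T₂V₂^(γ−1) ⇒ T₂ = T₁ (V₁/V₂)^(γ−1).
T₂ = 450 × (18.5/443)^(0.3) = 173.6 K.

T₂ ≈ 174 K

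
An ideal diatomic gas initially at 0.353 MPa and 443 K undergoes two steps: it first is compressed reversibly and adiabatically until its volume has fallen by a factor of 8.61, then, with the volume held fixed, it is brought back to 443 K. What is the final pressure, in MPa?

For a diatomic ideal gas γ = 7/5.
Adiabatic step (PV^γ = const): P₂ = 0.353×8.61^(7/5) = 7.191 MPa; T₂ = 443×8.61^(2/5) = 1048 K.
Isochoric: P₃ = P₂(T₃/T₂) = 7.191 × (443/1048) = 3.039 MPa.

P₃ ≈ 3.04 MPa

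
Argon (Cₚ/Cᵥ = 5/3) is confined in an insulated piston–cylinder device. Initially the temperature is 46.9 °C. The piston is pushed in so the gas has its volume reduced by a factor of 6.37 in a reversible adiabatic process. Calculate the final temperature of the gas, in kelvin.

T₂ ≈ 1100 K

Adiabatic: T₁V₁^(γ−1) = T₂V₂^(γ−1) ⇒ T₂ = T₁ (V₁/V₂)^(γ−1).
T₁ = 46.9 °C = 320 K.
T₂ = 320 × 6.37^(2/3) = 1100 K.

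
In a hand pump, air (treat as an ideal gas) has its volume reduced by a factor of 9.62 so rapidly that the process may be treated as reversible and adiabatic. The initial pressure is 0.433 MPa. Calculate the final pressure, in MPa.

P₂ ≈ 10.3 MPa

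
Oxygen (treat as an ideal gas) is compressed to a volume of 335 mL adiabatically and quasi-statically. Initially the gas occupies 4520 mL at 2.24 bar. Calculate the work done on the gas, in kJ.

γ = 7/5 for a diatomic ideal gas.
P₂ = P₁(V₁/V₂)^γ = 2.24×(4520/335)^(7/5) = 85.58 bar.
For a reversible adiabat, W_by_gas = (P₁V₁ − P₂V₂)/(γ−1).
W_by = (224000×0.00452 − 8.558×10^6×0.000335) / (2/5) = -4636 J.
W_on_gas = −W_by = 4636 J.

W ≈ 4.64 kJ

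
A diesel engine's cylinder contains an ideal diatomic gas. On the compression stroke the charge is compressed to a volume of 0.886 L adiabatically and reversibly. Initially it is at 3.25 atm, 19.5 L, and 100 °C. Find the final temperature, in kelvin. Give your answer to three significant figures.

T₂ ≈ 1290 K

Adiabatic: T₁V₁^(γ−1) = T₂V₂^(γ−1) ⇒ T₂ = T₁ (V₁/V₂)^(γ−1).
γ = 7/5 for a diatomic ideal gas.
T₁ = 100 °C = 373.1 K.
T₂ = 373.1 × (19.5/0.886)^(2/5) = 1285 K.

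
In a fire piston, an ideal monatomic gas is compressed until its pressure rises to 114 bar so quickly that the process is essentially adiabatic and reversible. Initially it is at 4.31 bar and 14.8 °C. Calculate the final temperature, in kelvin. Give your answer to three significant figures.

T₂ ≈ 1070 K

Adiabatic: T₂/T₁ = (P₂/P₁)^((γ−1)/γ).
For a monatomic ideal gas γ = 5/3, so (γ−1)/γ = 2/5.
T₁ = 14.8 °C = 287.9 K.
T₂ = 287.9 × (114/4.31)^(2/5) = 1067 K.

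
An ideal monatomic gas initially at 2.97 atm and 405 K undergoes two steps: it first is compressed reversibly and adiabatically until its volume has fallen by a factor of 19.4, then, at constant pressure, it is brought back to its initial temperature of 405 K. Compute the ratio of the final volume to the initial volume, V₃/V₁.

For a monatomic ideal gas γ = 5/3.
Adiabatic step: V₂/V₁ = 0.05155; T₂ = T₁·19.4^(2/3) = 2924 K.
Isobaric step: V₃/V₂ = T₃/T₂ = 405/2924.
V₃/V₁ = (V₂/V₁)(V₃/V₂) = 0.05155 × (405/2924) = 0.007139.

V₃/V₁ ≈ 0.00714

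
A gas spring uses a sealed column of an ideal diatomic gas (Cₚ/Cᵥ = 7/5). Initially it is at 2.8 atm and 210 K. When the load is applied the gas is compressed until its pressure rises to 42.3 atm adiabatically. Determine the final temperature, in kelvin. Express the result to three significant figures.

Adiabatic: T₂/T₁ = (P₂/P₁)^((γ−1)/γ).
T₂ = 210 × (42.3/2.8)^(2/7) = 456.2 K.

T₂ ≈ 456 K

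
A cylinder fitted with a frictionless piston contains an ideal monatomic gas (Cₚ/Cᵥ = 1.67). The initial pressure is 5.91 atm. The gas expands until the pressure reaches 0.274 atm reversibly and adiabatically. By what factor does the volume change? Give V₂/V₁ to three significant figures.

From PV^γ = const, V₂/V₁ = (P₁/P₂)^(1/γ).
V₂/V₁ = (5.91/0.274)^(0.599) = 6.291.

V₂/V₁ ≈ 6.29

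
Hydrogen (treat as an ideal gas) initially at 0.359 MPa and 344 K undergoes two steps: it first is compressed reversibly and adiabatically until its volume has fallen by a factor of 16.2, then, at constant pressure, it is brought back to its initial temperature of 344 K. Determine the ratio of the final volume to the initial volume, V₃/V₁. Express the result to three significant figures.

V₃/V₁ ≈ 0.0203

For a diatomic ideal gas γ = 7/5.
Adiabatic step: V₂/V₁ = 0.06173; T₂ = T₁·16.2^(2/5) = 1048 K.
Isobaric step: V₃/V₂ = T₃/T₂ = 344/1048.
V₃/V₁ = (V₂/V₁)(V₃/V₂) = 0.06173 × (344/1048) = 0.02026.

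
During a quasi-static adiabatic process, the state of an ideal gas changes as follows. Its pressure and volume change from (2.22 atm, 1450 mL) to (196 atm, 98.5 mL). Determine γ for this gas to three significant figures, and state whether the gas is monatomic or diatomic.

PV^γ = const ⇒ γ = ln(P₂/P₁) / ln(V₁/V₂).
γ = ln(196/2.22) / ln(1450/98.5) = 1.666.
γ ≈ 1.67 is close to 5/3, so the gas is monatomic.

γ ≈ 1.67; monatomic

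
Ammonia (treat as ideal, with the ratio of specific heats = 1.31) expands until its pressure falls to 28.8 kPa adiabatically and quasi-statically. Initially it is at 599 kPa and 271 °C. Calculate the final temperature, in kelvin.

T₂ ≈ 265 K

Adiabatic: T₂/T₁ = (P₂/P₁)^((γ−1)/γ).
T₁ = 271 °C = 544.1 K.
T₂ = 544.1 × (28.8/599)^(0.237) = 265.3 K.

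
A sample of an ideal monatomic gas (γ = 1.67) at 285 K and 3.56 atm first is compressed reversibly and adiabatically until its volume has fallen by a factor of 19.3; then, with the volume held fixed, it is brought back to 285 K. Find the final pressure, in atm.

Adiabatic step (PV^γ = const): P₂ = 3.56×19.3^(1.67) = 499.3 atm; T₂ = 285×19.3^(0.67) = 2071 K.
Isochoric: P₃ = P₂(T₃/T₂) = 499.3 × (285/2071) = 68.71 atm.

P₃ ≈ 68.7 atm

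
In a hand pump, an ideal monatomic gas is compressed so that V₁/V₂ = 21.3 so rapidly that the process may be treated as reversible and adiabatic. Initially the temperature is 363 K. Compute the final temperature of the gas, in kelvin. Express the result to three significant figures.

T₂ ≈ 2790 K

For a reversible adiabat TV^(γ−1) is constant, so T₂ = T₁ (V₁/V₂)^(γ−1).
For a monatomic ideal gas γ = 5/3, so γ−1 = 2/3.
T₂ = 363 × 21.3^(2/3) = 2789 K.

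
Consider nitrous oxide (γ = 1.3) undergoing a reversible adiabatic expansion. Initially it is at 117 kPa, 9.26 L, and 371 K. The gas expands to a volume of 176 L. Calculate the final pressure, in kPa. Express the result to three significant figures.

P₂ ≈ 2.54 kPa

Adiabatic: P₁V₁^γ = P₂V₂^γ ⇒ P₂ = P₁ (V₁/V₂)^γ.
P₂ = 117 × (9.26/176)^(1.3) = 2.545 kPa.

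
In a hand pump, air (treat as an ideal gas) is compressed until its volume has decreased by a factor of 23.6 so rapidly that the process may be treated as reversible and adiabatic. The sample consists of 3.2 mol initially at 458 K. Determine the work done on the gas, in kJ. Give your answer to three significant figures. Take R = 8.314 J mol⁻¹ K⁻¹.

W ≈ 77.4 kJ

For a reversible adiabat TV^(γ−1) is constant, so T₂ = T₁ (V₁/V₂)^(γ−1).
γ = 7/5 for a diatomic ideal gas, so γ−1 = 2/5.
T₂ = 458 × 23.6^(2/5) = 1622 K.
Q = 0, so ΔU = W_on_gas = nCᵥΔT with Cᵥ = R/(γ−1) = 20.79 J/(mol·K).
ΔU = 3.2 × 20.79 × (1622 − 458) = 77410 J.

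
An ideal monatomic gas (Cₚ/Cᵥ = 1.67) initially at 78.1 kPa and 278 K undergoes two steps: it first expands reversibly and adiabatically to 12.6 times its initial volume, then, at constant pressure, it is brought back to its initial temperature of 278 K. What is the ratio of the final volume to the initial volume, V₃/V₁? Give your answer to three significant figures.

Adiabatic step: V₂/V₁ = 12.6; T₂ = T₁·(1/12.6)^(0.67) = 50.91 K.
Isobaric step: V₃/V₂ = T₃/T₂ = 278/50.91.
V₃/V₁ = (V₂/V₁)(V₃/V₂) = 12.6 × (278/50.91) = 68.8.

V₃/V₁ ≈ 68.8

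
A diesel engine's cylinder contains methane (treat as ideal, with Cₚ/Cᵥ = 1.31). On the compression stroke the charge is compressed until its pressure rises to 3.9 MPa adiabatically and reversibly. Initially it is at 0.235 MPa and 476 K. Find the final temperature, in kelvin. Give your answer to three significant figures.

T₂ ≈ 925 K

Along an adiabat T P^((1−γ)/γ) is constant, so T₂ = T₁ (P₂/P₁)^((γ−1)/γ).
T₂ = 476 × (3.9/0.235)^(0.237) = 925.4 K.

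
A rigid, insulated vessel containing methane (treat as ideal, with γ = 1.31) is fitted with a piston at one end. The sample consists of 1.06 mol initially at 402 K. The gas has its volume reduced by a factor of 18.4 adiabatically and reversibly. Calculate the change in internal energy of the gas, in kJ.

ΔU ≈ 16.8 kJ

For a reversible adiabat TV^(γ−1) is constant, so T₂ = T₁ (V₁/V₂)^(γ−1).
T₂ = 402 × 18.4^(0.31) = 991.6 K.
Q = 0, so ΔU = W_on_gas = nCᵥΔT with Cᵥ = R/(γ−1) = 26.82 J/(mol·K).
ΔU = 1.06 × 26.82 × (991.6 − 402) = 16760 J.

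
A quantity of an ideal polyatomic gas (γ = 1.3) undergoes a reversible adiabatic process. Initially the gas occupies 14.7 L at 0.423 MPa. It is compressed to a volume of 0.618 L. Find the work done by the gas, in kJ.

P₂ = P₁(V₁/V₂)^γ = 0.423×(14.7/0.618)^(1.3) = 26.04 MPa.
For a reversible adiabat, W_by_gas = (P₁V₁ − P₂V₂)/(γ−1).
W_by = (423000×0.0147 − 2.604×10^7×0.000618) / (0.3) = -32910 J.

W ≈ -32.9 kJ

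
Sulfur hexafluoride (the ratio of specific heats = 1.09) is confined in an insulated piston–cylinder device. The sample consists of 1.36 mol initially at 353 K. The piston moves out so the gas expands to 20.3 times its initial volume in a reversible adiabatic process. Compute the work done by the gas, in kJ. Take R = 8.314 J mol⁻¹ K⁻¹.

W ≈ 10.5 kJ

For a reversible adiabat TV^(γ−1) is constant, so T₂ = T₁ (V₁/V₂)^(γ−1).
T₂ = 353 × (1/20.3)^(0.09) = 269.2 K.
Q = 0, so ΔU = W_on_gas = nCᵥΔT with Cᵥ = R/(γ−1) = 92.38 J/(mol·K).
ΔU = 1.36 × 92.38 × (269.2 − 353) = -10530 J.
Work done by the gas = −ΔU = 10530 J.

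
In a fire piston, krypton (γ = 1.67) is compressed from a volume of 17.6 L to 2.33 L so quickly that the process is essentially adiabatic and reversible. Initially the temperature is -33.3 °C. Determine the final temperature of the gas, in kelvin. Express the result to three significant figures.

T₂ ≈ 930 K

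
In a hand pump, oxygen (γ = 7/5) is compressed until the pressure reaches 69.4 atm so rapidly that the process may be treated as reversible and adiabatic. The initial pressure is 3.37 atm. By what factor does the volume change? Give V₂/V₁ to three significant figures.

From PV^γ = const, V₂/V₁ = (P₁/P₂)^(1/γ).
V₂/V₁ = (3.37/69.4)^(5/7) = 0.1152.

V₂/V₁ ≈ 0.115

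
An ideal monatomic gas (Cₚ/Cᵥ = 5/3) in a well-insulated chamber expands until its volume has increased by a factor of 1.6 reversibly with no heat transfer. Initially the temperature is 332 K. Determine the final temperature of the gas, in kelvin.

Adiabatic: T₁V₁^(γ−1) = T₂V₂^(γ−1) ⇒ T₂ = T₁ (V₁/V₂)^(γ−1).
T₂ = 332 × (1/1.6)^(2/3) = 242.7 K.

T₂ ≈ 243 K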